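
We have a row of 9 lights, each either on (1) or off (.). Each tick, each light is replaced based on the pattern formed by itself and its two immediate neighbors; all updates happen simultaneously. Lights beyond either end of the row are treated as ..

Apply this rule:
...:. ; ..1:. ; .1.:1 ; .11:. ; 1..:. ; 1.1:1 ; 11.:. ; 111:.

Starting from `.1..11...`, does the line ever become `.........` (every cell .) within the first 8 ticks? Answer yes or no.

no

.1.......
.1.......  (fixed point — unchanged through tick 8)
tick 8 is .1......., still not uniform .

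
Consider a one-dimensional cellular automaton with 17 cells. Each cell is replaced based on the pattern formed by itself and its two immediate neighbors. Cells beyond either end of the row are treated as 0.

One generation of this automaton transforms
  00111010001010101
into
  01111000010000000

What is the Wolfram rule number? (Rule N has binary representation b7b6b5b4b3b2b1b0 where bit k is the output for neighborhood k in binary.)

202

position 3: 111 → 1  (bit 7 = 1)
position 4: 110 → 1  (bit 6 = 1)
position 5: 101 → 0  (bit 5 = 0)
position 7: 100 → 0  (bit 4 = 0)
position 2: 011 → 1  (bit 3 = 1)
position 6: 010 → 0  (bit 2 = 0)
position 1: 001 → 1  (bit 1 = 1)
position 0: 000 → 0  (bit 0 = 0)
bits b7..b0 = 11001010 = 202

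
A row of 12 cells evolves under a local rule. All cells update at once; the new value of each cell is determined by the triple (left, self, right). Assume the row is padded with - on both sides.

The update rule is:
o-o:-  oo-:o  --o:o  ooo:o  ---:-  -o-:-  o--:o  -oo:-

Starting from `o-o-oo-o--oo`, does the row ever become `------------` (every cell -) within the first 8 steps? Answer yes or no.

no

-----o--oo-o
----o-oo-o--
---o---o--o-
--o-o-o-oo-o
-o-------o--
o-o-----o-o-
---o---o---o
--o-o-o-o-o-
step 8 is --o-o-o-o-o-, still not uniform -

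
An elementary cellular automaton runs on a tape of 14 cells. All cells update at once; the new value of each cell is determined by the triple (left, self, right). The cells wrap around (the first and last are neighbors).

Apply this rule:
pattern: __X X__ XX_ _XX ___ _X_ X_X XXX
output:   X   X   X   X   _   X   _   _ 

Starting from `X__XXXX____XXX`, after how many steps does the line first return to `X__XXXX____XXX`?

step 1: XXXX__XX__XX__
step 2: X__XXXXXXXXXXX
step 3: XXXX__________
step 4: X__XX________X
step 5: XXXXXX______XX
step 6: _____XX____XX_
step 7: ____XXXX__XXXX
step 8: X__XX__XXXX__X
step 9: XXXXXXXX__XXXX
step 10: _______XXXX___
step 11: ______XX__XX__
step 12: _____XXXXXXXX_
step 13: ____XX______XX
step 14: X__XXXX____XXX

14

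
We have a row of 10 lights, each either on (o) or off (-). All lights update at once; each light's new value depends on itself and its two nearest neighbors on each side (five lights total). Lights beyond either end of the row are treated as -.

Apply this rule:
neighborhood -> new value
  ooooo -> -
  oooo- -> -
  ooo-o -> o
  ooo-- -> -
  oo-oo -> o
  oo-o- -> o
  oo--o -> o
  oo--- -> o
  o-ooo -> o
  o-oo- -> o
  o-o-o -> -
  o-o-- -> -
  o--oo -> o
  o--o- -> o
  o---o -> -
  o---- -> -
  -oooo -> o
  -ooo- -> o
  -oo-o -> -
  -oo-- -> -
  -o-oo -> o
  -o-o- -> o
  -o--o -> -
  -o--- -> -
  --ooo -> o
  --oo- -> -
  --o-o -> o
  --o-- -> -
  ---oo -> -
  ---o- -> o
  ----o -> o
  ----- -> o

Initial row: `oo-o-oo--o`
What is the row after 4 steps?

--oooooo--

step 1: --o-oo-oo-
step 2: ooooo-oo-o
step 3: oo--ooo-o-
step 4: --oooooo--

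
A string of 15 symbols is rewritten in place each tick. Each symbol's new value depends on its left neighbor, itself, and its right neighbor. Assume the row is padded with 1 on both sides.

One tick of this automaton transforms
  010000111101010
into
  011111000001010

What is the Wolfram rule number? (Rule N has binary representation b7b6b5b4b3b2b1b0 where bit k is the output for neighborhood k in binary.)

position 7: 111 → 0  (bit 7 = 0)
position 9: 110 → 0  (bit 6 = 0)
position 0: 101 → 0  (bit 5 = 0)
position 2: 100 → 1  (bit 4 = 1)
position 6: 011 → 0  (bit 3 = 0)
position 1: 010 → 1  (bit 2 = 1)
position 5: 001 → 1  (bit 1 = 1)
position 3: 000 → 1  (bit 0 = 1)
bits b7..b0 = 00010111 = 23

23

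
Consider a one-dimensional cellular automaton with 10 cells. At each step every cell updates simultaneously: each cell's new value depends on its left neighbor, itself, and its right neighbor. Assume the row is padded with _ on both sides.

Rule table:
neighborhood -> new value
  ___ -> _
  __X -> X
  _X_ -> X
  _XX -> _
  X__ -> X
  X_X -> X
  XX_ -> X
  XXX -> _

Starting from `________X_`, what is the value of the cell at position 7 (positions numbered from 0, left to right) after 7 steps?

step 1: _______XXX
step 2: ______X__X
step 3: _____XXXXX
step 4: ____X____X
step 5: ___XXX__XX
step 6: __X__XXX_X
step 7: _XXXX__XXX
position 7 holds X

X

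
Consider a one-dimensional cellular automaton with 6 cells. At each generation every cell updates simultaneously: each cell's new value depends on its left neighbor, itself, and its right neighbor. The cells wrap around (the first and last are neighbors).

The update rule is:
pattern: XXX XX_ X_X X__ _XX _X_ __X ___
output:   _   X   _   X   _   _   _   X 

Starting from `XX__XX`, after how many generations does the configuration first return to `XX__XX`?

6

_XX___
__XXXX
X____X
XXXX__
___XX_
XX__XX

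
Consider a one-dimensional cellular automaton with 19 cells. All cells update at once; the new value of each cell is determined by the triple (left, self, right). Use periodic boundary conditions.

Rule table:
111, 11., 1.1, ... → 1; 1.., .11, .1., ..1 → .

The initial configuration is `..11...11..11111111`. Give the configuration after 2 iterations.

.1..1.....1..111111

...1.1..1...1111111
.1..1.....1..111111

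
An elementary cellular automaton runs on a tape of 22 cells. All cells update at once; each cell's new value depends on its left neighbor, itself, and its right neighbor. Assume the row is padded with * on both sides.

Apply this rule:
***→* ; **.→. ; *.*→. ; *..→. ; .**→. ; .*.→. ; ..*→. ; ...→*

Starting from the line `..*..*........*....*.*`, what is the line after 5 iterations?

.......******...**....
.*****..****..*....**.
..***....**.....**....
...*..**....***....**.
.*.......**..*..**....

.*.......**..*..**....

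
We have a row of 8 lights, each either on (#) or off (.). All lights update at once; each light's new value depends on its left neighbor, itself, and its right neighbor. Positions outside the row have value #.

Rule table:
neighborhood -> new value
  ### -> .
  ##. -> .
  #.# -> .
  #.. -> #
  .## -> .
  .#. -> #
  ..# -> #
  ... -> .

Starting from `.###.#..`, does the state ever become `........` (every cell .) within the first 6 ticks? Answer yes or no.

no

.....###
#...#...
.#.###.#
.#......
.##....#
...#..#.
tick 6 is ...#..#., still not uniform .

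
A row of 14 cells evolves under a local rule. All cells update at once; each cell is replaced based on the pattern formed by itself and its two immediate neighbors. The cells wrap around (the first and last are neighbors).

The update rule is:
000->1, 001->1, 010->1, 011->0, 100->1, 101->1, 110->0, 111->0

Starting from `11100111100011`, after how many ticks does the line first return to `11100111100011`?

2

00011000011100
11100111100011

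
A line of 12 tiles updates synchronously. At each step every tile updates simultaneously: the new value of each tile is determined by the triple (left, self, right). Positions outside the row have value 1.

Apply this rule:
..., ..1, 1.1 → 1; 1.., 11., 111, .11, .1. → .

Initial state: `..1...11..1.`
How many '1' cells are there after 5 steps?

.1..11...1.1
1..1...11.1.
..1..11..1.1
.1..1...1.1.
1..1..11.1.1
count of 1: 6

6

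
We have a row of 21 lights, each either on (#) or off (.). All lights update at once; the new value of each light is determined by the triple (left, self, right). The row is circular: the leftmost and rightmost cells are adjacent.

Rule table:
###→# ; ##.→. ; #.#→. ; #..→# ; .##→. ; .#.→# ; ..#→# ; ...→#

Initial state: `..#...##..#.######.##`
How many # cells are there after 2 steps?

step 1: ######..###..####....
step 2: .####.##.#.##.##.####
count of #: 15

15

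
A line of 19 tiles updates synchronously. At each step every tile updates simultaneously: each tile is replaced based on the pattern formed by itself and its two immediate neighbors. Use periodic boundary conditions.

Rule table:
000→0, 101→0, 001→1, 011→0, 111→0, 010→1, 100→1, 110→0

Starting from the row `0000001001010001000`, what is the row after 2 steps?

0000100000000000010

step 1: 0000011111011011100
step 2: 0000100000000000010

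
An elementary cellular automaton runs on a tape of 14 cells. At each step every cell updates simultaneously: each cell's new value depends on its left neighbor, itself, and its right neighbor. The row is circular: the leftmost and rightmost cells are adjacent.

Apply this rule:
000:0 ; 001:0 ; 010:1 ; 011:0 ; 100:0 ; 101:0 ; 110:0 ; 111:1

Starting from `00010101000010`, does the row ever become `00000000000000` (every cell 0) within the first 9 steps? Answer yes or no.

00010101000010  (fixed point — unchanged through step 9)
step 9 is 00010101000010, still not uniform 0

no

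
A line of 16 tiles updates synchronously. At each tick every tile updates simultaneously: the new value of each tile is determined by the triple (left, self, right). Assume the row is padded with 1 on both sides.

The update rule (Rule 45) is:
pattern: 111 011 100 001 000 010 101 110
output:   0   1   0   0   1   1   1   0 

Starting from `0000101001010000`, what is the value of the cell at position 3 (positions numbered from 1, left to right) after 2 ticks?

0

0110111001110110
1101100001001101
position 3 holds 0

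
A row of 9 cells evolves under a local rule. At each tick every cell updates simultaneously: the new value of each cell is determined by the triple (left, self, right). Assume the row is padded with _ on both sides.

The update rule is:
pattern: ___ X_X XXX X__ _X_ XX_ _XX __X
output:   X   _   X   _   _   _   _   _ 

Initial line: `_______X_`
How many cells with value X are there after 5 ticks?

XXXXXX___
_XXXX__XX
__XX_____
X____XXXX
__XX__XX_
count of X: 4

4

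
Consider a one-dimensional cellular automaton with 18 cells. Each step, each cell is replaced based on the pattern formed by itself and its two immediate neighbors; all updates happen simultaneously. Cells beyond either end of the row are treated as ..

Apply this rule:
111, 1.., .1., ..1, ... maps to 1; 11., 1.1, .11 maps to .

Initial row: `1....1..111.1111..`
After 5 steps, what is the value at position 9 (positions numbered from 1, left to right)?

1

step 1: 11111111.1...11.11
step 2: .111111..1111.....
step 3: 1.1111.11.11.11111
step 4: 1..11.........111.
step 5: 111..111111111.1.1
position 9 holds 1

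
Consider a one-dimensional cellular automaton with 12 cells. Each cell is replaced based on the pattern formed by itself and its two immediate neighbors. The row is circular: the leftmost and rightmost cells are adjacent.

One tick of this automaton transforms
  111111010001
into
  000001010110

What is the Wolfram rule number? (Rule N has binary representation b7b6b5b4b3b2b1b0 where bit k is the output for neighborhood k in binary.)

position 0: 111 → 0  (bit 7 = 0)
position 5: 110 → 1  (bit 6 = 1)
position 6: 101 → 0  (bit 5 = 0)
position 8: 100 → 0  (bit 4 = 0)
position 11: 011 → 0  (bit 3 = 0)
position 7: 010 → 1  (bit 2 = 1)
position 10: 001 → 1  (bit 1 = 1)
position 9: 000 → 1  (bit 0 = 1)
bits b7..b0 = 01000111 = 71

71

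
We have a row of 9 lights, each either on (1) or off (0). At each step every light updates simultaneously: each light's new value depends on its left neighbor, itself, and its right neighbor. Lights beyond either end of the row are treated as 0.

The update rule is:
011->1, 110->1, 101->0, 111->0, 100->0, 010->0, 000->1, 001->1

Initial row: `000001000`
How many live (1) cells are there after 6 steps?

5

111110011
100010111
001100101
111101000
100100011
001001111
count of 1: 5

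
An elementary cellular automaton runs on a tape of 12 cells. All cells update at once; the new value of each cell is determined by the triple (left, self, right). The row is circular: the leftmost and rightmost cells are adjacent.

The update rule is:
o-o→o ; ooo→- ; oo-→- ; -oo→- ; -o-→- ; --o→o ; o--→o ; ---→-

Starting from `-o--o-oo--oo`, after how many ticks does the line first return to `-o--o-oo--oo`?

o-oo-o--oo--
-o--o-oo--oo

2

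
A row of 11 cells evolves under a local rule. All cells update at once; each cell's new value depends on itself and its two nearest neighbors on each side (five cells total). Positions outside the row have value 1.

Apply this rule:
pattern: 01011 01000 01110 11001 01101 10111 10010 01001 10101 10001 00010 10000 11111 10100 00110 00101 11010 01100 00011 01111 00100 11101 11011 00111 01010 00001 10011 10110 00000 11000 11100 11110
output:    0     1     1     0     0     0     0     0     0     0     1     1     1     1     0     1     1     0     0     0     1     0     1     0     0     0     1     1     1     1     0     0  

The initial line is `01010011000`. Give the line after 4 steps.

10010100100
00010100101
10110100100
01101100101

01101100101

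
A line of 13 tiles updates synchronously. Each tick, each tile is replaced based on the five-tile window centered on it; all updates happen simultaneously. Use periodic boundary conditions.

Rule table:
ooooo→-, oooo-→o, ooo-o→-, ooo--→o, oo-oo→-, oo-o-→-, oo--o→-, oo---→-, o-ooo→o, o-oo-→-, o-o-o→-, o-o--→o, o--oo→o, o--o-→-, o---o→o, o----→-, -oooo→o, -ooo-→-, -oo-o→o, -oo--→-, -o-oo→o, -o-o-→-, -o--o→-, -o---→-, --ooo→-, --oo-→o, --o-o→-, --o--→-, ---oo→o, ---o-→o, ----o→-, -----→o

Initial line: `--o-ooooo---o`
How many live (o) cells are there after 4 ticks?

8

---ooo-oo-oo-
--o-----o----
-o---o-o---oo
-o-oo--o-oooo
count of o: 8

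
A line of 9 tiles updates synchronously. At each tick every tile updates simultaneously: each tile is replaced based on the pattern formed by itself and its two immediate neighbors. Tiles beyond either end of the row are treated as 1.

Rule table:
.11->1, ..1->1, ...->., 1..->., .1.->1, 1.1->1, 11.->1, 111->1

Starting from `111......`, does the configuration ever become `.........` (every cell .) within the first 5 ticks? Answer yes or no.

no

111.....1
111....11
111...111
111..1111
111.11111
tick 5 is 111.11111, still not uniform .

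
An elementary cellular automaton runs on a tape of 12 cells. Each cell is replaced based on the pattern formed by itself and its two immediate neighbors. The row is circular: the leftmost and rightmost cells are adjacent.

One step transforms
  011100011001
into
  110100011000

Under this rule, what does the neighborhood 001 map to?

0

At position 6 the neighborhood is 001; the next row has 0 there.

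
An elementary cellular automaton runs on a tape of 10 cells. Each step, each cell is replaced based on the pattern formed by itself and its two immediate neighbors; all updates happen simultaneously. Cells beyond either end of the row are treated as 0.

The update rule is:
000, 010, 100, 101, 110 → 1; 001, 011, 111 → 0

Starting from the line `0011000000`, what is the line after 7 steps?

step 1: 1001111111
step 2: 1100000001
step 3: 0111111101
step 4: 0000000111
step 5: 1111110001
step 6: 0000011101
step 7: 1111000111

1111000111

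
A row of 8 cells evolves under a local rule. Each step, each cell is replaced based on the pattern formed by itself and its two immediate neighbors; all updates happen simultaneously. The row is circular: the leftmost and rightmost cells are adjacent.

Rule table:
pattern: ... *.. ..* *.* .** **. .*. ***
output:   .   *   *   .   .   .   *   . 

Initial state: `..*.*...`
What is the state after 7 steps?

**...**.

.**.**..
*.....*.
**...**.
..*.*...  (repeats step 0; period 4)
step 7: **...**.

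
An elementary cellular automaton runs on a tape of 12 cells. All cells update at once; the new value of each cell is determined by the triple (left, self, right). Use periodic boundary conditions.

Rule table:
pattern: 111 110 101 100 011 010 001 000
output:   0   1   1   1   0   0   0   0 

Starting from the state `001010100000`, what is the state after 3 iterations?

000001010100

iteration 1: 000101010000
iteration 2: 000010101000
iteration 3: 000001010100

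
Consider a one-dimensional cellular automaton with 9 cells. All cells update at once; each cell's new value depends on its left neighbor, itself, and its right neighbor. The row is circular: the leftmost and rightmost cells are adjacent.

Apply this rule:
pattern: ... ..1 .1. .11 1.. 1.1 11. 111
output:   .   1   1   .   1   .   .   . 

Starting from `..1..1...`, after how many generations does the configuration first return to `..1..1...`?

4

.111111..
1......1.
11....11.
..1..1...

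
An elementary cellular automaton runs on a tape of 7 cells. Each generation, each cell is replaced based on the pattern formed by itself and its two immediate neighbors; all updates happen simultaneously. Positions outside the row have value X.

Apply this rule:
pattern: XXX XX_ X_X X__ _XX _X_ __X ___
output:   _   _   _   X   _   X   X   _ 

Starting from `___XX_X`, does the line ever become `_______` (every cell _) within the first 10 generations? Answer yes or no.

yes

X_X____
__XX__X
XX__XX_
__XX___
XX__X_X
__XXX__
XX___XX
__X_X__
XXX_XXX
_______
all cells are _ at generation 10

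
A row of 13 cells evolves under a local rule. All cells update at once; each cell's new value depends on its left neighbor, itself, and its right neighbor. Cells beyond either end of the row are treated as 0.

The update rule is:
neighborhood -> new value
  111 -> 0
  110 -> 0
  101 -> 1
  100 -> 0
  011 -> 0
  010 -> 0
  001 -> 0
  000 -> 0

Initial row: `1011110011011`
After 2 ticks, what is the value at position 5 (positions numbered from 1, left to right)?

0100000000100
0000000000000
position 5 holds 0

0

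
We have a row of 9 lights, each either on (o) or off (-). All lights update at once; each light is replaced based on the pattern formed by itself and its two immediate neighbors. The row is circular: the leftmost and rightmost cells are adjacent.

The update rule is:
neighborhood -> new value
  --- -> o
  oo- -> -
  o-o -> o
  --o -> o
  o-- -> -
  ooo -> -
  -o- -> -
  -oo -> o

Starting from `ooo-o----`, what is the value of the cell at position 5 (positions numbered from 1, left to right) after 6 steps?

step 1: o--o--ooo
step 2: --o--oo--
step 3: oo--oo--o
step 4: ---oo--oo
step 5: -ooo--oo-
step 6: oo---oo--
position 5 holds -

-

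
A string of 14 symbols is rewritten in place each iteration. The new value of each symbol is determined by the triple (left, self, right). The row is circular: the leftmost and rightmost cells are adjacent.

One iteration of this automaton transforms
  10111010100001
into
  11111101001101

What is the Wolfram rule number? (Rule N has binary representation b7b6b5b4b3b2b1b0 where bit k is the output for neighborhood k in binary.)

233

position 3: 111 → 1  (bit 7 = 1)
position 0: 110 → 1  (bit 6 = 1)
position 1: 101 → 1  (bit 5 = 1)
position 9: 100 → 0  (bit 4 = 0)
position 2: 011 → 1  (bit 3 = 1)
position 6: 010 → 0  (bit 2 = 0)
position 12: 001 → 0  (bit 1 = 0)
position 10: 000 → 1  (bit 0 = 1)
bits b7..b0 = 11101001 = 233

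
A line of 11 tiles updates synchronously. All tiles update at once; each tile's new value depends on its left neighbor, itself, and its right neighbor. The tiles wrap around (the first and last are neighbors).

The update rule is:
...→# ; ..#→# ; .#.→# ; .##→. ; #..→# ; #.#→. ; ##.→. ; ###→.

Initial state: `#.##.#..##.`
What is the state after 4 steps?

#####...###

step 1: #....###...
step 2: #####...###
step 3: .....###...
step 4: #####...###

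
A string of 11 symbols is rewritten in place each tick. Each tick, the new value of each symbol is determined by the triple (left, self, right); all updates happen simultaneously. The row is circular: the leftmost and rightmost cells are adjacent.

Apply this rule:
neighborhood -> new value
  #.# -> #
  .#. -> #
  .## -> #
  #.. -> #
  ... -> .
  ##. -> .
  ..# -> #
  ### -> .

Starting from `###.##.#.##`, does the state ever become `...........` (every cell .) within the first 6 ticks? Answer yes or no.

no

...##.####.
..##.##...#
###.##.#.##  (repeats tick 0; period 3)
tick 6: ###.##.#.##
tick 6 is ###.##.#.##, still not uniform .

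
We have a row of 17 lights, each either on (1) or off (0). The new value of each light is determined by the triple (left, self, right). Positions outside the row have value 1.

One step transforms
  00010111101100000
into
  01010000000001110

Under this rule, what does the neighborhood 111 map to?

At position 6 the neighborhood is 111; the next row has 0 there.

0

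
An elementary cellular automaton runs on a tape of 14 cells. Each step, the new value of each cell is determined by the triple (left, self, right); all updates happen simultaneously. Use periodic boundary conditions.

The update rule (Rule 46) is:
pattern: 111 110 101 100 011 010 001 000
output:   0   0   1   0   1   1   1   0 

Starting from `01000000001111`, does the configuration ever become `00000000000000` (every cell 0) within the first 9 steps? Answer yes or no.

no

11000000011000
10000000110001
00000001100011
00000011000110
00000110001100
00001100011000
00011000110000
00110001100000
01100011000000
step 9 is 01100011000000, still not uniform 0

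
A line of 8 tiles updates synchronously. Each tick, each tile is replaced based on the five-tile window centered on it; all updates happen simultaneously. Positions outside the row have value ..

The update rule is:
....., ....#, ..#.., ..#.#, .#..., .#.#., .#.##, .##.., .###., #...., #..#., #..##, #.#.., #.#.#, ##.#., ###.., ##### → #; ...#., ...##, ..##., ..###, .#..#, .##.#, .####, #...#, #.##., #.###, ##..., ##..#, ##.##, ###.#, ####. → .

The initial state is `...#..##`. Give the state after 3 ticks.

tick 1: ##.#.#.#
tick 2: ..######
tick 3: #...##.#

#...##.#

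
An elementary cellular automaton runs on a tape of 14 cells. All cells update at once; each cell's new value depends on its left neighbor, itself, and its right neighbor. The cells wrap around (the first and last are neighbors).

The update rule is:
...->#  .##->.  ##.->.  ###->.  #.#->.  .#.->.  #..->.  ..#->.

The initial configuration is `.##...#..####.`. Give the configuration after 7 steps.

....#.........

step 1: ....#.........
step 2: ###...########
step 3: ....#.........  (repeats step 1; period 2)
step 7: ....#.........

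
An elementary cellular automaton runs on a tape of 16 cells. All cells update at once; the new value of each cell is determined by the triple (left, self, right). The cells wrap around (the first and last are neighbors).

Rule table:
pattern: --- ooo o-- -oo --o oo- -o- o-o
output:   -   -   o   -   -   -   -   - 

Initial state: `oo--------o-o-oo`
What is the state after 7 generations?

--------o-------

generation 1: --o-------------
generation 2: ---o------------
generation 3: ----o-----------
generation 4: -----o----------
generation 5: ------o---------
generation 6: -------o--------
generation 7: --------o-------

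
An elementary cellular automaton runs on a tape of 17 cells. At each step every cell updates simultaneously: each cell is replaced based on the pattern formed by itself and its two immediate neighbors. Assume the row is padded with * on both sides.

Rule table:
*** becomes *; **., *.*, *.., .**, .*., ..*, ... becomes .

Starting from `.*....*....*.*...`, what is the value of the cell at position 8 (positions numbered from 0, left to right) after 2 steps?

step 1: .................
step 2: .................
position 8 holds .

.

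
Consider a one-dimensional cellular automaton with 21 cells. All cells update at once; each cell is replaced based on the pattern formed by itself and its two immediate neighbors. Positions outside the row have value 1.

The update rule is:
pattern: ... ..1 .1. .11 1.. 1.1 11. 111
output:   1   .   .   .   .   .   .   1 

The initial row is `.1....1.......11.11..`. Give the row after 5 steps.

step 1: ...11...11111........
step 2: .1....1..111..111111.
step 3: ...11.....1....1111..
step 4: .1....111...11..11...
step 5: ...11..1..1........1.

...11..1..1........1.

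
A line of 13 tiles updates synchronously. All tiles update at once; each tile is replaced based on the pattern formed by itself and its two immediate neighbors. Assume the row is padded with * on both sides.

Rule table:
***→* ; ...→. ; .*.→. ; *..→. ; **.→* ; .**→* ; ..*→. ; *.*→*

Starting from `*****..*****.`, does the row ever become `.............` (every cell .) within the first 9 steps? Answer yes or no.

*****..******
*****..******  (fixed point — unchanged through step 9)
step 9 is *****..******, still not uniform .

no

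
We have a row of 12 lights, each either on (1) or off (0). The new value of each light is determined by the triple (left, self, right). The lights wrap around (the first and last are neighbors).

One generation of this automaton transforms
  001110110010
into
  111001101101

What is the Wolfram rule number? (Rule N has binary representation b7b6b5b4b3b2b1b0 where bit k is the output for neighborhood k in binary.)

59

position 3: 111 → 0  (bit 7 = 0)
position 4: 110 → 0  (bit 6 = 0)
position 5: 101 → 1  (bit 5 = 1)
position 8: 100 → 1  (bit 4 = 1)
position 2: 011 → 1  (bit 3 = 1)
position 10: 010 → 0  (bit 2 = 0)
position 1: 001 → 1  (bit 1 = 1)
position 0: 000 → 1  (bit 0 = 1)
bits b7..b0 = 00111011 = 59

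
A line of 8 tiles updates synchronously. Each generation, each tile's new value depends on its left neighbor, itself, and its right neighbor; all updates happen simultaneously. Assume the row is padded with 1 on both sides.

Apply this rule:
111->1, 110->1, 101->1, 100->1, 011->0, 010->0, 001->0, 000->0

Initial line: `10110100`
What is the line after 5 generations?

11011010
11101101
11110110
11111011
11111101

11111101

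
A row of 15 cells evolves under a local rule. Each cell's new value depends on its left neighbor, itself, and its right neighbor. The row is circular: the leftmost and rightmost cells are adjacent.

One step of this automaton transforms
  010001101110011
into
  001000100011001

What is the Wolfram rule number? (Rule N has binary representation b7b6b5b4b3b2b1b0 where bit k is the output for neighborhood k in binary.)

80

position 9: 111 → 0  (bit 7 = 0)
position 6: 110 → 1  (bit 6 = 1)
position 0: 101 → 0  (bit 5 = 0)
position 2: 100 → 1  (bit 4 = 1)
position 5: 011 → 0  (bit 3 = 0)
position 1: 010 → 0  (bit 2 = 0)
position 4: 001 → 0  (bit 1 = 0)
position 3: 000 → 0  (bit 0 = 0)
bits b7..b0 = 01010000 = 80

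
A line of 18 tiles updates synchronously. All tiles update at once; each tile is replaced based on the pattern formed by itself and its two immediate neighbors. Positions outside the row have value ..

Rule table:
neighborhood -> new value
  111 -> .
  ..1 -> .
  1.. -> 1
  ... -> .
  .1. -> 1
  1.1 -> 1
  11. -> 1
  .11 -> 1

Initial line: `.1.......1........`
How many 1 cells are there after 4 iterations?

.11......11.......
.111.....111......
.1.11....1.11.....
.11111...11111....
count of 1: 10

10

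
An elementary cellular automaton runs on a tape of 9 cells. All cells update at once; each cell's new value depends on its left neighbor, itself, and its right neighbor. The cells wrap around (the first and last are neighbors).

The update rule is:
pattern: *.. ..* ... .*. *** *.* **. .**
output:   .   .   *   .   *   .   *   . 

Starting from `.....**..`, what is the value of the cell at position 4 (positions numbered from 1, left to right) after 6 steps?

****..*.*
****.....
.***.***.
..**..**.
*..*...*.
.....*...
position 4 holds .

.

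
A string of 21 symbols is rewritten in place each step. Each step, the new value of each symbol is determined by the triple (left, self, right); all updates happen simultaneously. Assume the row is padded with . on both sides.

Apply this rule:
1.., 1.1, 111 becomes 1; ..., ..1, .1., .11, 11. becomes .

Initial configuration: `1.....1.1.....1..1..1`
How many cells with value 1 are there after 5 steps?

.1.....1.1.....1..1..
..1.....1.1.....1..1.
...1.....1.1.....1..1
....1.....1.1.....1..
.....1.....1.1.....1.
count of 1: 4

4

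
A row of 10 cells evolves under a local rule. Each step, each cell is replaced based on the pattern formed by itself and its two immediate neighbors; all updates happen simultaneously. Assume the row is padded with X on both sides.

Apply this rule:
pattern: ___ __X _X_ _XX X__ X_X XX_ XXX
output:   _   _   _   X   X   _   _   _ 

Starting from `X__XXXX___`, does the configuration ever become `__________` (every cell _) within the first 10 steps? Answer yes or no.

_X_X___X__
____X___X_
X____X____
_X____X___
__X____X__
X__X____X_
_X__X_____
__X__X____
X__X__X___
_X__X__X__
step 10 is _X__X__X__, still not uniform _

no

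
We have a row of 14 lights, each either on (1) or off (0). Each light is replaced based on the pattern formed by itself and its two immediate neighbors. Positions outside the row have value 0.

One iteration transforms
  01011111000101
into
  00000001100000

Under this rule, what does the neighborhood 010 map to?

At position 1 the neighborhood is 010; the next row has 0 there.

0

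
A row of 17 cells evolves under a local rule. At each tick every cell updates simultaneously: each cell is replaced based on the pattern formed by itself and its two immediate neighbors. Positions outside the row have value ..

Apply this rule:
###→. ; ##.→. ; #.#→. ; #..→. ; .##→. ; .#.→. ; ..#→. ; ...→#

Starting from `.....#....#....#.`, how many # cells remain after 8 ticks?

####...##...##...
.....#....#....##
####...##...##...  (repeats tick 1; period 2)
tick 8: .....#....#....##
count of #: 4

4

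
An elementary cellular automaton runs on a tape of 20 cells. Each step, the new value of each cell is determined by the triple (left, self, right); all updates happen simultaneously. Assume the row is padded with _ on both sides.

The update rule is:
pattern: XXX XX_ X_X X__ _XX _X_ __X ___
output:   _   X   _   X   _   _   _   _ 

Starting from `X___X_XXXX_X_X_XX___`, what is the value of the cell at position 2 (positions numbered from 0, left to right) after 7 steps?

_

_X_______X______XX__
__X_______X______XX_
___X_______X______XX
____X_______X______X
_____X_______X______
______X_______X_____
_______X_______X____
position 2 holds _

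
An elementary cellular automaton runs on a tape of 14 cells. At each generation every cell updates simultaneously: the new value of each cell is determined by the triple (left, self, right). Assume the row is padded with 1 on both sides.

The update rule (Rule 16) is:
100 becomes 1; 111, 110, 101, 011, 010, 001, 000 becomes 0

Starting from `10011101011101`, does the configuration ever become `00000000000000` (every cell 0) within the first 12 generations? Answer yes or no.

01000000000000
00100000000000
10010000000000
01001000000000
00100100000000
10010010000000
01001001000000
00100100100000
10010010010000
01001001001000
00100100100100
10010010010010
generation 12 is 10010010010010, still not uniform 0

no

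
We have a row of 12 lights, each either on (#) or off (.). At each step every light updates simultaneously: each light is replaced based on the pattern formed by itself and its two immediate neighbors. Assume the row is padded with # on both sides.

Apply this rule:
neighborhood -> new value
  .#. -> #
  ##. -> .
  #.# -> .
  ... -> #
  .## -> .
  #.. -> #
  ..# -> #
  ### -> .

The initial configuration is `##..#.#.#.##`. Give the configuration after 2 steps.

##....#.####

..###.#.#...
##....#.####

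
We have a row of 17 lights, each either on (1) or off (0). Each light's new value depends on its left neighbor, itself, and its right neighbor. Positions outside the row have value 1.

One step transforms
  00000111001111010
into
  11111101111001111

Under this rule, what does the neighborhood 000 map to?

At position 1 the neighborhood is 000; the next row has 1 there.

1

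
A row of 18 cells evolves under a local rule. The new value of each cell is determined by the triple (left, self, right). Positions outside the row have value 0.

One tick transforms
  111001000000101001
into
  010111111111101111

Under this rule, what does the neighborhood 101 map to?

0

At position 13 the neighborhood is 101; the next row has 0 there.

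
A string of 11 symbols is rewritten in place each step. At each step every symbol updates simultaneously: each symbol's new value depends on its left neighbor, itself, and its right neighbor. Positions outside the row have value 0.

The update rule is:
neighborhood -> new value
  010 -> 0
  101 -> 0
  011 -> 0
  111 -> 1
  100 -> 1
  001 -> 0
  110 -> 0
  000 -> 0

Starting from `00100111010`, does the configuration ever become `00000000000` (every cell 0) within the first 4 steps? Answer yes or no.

no

step 1: 00010010001
step 2: 00001001000
step 3: 00000100100
step 4: 00000010010
step 4 is 00000010010, still not uniform 0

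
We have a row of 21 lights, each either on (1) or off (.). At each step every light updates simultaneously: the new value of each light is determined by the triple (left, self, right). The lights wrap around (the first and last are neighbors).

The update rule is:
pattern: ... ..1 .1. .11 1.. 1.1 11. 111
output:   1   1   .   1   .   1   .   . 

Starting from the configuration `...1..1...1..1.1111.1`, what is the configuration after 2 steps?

step 1: .11..1..11..1.11...1.
step 2: 11..1..11..1.11..11..

11..1..11..1.11..11..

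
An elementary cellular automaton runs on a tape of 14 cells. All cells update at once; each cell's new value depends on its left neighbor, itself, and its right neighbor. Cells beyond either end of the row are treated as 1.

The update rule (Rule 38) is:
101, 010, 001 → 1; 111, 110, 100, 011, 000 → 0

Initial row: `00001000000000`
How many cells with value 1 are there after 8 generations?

2

00011000000001
00100000000010
01100000000111
10000000001000
00000000011001
00000000100010
00000001100111
00000010001000
count of 1: 2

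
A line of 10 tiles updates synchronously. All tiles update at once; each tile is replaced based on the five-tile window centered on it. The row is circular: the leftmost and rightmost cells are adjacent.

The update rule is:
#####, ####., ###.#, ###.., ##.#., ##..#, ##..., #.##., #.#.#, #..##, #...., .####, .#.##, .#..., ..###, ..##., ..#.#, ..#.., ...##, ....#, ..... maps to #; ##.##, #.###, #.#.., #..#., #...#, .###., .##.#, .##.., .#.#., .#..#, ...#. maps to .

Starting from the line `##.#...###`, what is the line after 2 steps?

######.###

###.#.####
######.###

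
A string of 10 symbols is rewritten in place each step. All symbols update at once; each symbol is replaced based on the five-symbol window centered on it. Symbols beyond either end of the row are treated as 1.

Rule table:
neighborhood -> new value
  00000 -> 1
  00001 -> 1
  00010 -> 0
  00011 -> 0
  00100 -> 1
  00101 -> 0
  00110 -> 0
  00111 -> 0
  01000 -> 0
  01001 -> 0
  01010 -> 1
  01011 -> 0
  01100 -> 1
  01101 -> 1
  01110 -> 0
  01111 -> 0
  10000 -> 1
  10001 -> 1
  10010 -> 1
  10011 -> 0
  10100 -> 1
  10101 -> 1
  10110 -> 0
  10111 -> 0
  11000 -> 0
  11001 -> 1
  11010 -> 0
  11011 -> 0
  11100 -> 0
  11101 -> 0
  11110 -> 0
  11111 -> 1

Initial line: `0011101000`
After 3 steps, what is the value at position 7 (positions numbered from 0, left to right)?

1000001010
0011100110
1000010010
position 7 holds 0

0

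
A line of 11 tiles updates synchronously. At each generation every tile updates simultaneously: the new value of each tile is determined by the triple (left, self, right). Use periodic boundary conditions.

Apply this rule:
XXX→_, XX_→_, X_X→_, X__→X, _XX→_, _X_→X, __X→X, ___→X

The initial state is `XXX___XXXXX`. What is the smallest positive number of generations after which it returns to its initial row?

___XXX_____
XXX___XXXXX

2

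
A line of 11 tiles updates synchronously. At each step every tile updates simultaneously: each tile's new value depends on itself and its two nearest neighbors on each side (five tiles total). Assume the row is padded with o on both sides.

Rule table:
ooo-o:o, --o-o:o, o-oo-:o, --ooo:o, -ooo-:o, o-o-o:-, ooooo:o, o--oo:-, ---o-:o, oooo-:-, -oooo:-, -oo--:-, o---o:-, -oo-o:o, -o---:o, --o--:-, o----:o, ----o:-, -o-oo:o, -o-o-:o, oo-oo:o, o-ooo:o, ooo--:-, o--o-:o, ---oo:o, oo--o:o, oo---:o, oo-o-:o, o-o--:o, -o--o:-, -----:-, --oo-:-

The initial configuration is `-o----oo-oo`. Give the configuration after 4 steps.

oo-oo-ooo-o

step 1: oooo-o-ooo-
step 2: oo-oo-ooooo
step 3: -oooooo-ooo
step 4: oo-oo-ooo-o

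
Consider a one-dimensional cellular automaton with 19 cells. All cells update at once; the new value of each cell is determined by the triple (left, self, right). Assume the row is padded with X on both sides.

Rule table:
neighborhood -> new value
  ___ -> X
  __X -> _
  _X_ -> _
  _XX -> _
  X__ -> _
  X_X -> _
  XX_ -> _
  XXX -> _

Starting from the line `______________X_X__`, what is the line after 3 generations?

_XXXXXXXXXXXX______

_XXXXXXXXXXXX______
______________XXXX_
_XXXXXXXXXXXX______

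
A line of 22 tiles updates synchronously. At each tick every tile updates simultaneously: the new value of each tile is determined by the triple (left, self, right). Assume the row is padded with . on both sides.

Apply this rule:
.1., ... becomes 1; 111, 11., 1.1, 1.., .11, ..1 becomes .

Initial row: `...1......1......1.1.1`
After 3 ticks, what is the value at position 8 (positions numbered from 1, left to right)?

11.1.1111.1.1111.1.1.1
...1......1......1.1.1  (repeats tick 0; period 2)
tick 3: 11.1.1111.1.1111.1.1.1
position 8 holds 1

1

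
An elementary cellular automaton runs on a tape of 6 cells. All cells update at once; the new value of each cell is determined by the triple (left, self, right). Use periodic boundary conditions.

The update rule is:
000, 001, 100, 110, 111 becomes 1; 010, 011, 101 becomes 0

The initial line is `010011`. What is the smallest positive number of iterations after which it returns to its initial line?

3

001101
110100
010011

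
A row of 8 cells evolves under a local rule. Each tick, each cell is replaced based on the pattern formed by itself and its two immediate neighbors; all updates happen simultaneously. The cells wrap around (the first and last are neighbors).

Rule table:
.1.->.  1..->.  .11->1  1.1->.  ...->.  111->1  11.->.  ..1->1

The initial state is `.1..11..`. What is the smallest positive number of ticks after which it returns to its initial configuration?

tick 1: 1..11...
tick 2: ..11...1
tick 3: .11...1.
tick 4: 11...1..
tick 5: 1...1..1
tick 6: ...1..11
tick 7: ..1..11.
tick 8: .1..11..

8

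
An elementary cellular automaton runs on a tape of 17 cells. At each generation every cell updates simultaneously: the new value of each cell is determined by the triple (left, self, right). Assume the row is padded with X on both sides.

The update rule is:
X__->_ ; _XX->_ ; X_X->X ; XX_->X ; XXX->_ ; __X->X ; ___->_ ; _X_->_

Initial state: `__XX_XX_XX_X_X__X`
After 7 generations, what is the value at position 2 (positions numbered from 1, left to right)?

_X_XX_XX_XX_X__X_
X_X_XX_XX_XX__X_X
XX_X_XX_XX_X_X_X_
_XX_X_XX_XX_X_X_X
X_XX_X_XX_XX_X_X_
XX_XX_X_XX_XX_X_X
_XX_XX_X_XX_XX_X_
position 2 holds X

X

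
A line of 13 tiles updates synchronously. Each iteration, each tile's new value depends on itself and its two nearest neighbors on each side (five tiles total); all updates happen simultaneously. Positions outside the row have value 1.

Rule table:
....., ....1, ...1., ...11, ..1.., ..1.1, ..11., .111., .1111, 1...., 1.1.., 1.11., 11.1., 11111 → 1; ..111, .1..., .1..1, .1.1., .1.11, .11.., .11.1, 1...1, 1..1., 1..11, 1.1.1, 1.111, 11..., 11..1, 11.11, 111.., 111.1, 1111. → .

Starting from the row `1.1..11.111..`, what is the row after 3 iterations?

.11..1...1...
.1...1..11..1
11..11..1....

11..11..1....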